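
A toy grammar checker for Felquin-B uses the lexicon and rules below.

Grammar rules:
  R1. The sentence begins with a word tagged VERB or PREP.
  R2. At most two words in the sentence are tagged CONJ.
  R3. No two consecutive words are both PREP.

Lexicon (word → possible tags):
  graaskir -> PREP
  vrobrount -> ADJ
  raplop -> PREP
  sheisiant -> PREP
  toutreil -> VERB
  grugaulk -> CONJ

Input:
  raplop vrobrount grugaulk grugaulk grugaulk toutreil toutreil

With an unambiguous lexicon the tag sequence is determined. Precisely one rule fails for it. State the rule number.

Fixed tagging: PREP ADJ CONJ CONJ CONJ VERB VERB.
Checking each rule: R1 holds, R2 violated, R3 holds.
Only rule 2 fails.

2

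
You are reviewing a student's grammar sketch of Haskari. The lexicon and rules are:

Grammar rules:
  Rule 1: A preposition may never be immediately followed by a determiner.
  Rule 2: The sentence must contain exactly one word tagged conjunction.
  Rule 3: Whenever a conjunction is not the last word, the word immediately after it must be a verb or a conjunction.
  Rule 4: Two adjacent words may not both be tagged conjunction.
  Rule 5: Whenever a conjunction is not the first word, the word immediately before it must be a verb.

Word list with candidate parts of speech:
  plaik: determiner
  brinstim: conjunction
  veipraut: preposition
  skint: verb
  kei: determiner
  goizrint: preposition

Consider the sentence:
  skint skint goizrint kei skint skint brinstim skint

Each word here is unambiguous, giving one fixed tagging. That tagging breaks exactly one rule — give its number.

1

Fixed tagging: verb verb preposition determiner verb verb conjunction verb.
Rule check: R1 fail, R2 pass, R3 pass, R4 pass, R5 pass.
Only rule 1 fails.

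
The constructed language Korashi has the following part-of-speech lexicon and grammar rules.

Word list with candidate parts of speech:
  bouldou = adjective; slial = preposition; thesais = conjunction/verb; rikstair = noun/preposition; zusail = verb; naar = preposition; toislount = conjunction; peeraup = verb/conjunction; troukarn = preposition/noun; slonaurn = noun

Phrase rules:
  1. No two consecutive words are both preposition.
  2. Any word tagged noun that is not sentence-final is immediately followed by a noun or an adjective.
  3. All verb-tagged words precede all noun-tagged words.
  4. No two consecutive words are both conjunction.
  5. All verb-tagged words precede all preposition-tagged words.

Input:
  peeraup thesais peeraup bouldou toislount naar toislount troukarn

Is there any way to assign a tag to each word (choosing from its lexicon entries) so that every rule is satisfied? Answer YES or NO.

Candidates per position — 1:peeraup {verb,conjunction}; 2:thesais {conjunction,verb}; 3:peeraup {verb,conjunction}; 4:bouldou {adjective}; 5:toislount {conjunction}; 6:naar {preposition}; 7:toislount {conjunction}; 8:troukarn {preposition,noun}.
One satisfying assignment: verb verb verb adjective conjunction preposition conjunction noun.
Rule-by-rule: rule 1 ok; rule 2 ok; rule 3 ok; rule 4 ok; rule 5 ok.

YES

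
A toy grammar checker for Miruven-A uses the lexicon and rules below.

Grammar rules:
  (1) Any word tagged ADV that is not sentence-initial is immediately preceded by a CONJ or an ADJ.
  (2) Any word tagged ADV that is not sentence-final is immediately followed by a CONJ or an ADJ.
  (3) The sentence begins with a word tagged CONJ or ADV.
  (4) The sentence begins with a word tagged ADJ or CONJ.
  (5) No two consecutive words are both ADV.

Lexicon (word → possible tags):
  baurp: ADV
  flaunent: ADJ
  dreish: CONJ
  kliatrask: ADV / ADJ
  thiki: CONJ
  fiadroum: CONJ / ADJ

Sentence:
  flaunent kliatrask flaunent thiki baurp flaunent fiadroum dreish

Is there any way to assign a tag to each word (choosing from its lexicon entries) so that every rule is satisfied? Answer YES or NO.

Candidates per position — 1:flaunent {ADJ}; 2:kliatrask {ADV,ADJ}; 3:flaunent {ADJ}; 4:thiki {CONJ}; 5:baurp {ADV}; 6:flaunent {ADJ}; 7:fiadroum {CONJ,ADJ}; 8:dreish {CONJ}.
Rule 3 cannot be satisfied by any choice of tags from the lexicon.
So there is no consistent tagging.

NO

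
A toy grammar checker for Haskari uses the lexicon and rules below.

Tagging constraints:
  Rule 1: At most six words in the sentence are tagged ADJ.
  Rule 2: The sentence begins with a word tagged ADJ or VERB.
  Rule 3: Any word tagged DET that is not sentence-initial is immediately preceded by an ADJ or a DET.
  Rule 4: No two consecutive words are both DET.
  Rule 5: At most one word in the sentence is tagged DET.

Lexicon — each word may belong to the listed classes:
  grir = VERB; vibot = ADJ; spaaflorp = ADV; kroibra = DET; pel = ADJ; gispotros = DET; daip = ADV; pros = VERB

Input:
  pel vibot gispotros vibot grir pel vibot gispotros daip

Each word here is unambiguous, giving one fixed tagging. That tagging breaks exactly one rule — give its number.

Fixed tagging: ADJ ADJ DET ADJ VERB ADJ ADJ DET ADV.
Checking each rule: R1 ok, R2 ok, R3 ok, R4 ok, R5 fails.
Only rule 5 fails.

5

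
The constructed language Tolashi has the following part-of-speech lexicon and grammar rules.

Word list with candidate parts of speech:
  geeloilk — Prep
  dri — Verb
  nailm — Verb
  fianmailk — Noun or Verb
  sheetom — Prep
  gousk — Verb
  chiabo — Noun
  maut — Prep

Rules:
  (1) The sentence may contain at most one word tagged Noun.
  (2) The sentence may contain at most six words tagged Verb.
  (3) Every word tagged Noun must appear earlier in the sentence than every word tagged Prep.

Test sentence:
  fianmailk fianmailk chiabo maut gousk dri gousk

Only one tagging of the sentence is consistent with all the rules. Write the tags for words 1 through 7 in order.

Verb Verb Noun Prep Verb Verb Verb

Candidates per position — 1:fianmailk {Noun,Verb}; 2:fianmailk {Noun,Verb}; 3:chiabo {Noun}; 4:maut {Prep}; 5:gousk {Verb}; 6:dri {Verb}; 7:gousk {Verb}.
Position 1: Noun is ruled out by rule 1; that leaves Verb.
Position 2: Noun is ruled out by rule 1; that leaves Verb.
So the tagging must be: Verb Verb Noun Prep Verb Verb Verb.
Checking: rule 1 ok; rule 2 ok; rule 3 ok.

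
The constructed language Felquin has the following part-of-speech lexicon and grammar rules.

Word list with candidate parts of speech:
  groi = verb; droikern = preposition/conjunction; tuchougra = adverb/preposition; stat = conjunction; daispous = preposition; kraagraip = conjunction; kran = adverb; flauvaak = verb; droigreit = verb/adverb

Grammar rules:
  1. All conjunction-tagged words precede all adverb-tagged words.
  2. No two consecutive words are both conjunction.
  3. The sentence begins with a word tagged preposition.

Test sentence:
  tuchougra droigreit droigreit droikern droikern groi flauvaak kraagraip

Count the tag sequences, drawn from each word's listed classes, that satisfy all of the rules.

3

Candidates per position — 1:tuchougra {adverb,preposition}; 2:droigreit {verb,adverb}; 3:droigreit {verb,adverb}; 4:droikern {preposition,conjunction}; 5:droikern {preposition,conjunction}; 6:groi {verb}; 7:flauvaak {verb}; 8:kraagraip {conjunction}.
There are 32 candidate sequences in total.
The sequences that satisfy every rule: preposition verb verb preposition preposition verb verb conjunction; preposition verb verb preposition conjunction verb verb conjunction; preposition verb verb conjunction preposition verb verb conjunction.
Count = 3.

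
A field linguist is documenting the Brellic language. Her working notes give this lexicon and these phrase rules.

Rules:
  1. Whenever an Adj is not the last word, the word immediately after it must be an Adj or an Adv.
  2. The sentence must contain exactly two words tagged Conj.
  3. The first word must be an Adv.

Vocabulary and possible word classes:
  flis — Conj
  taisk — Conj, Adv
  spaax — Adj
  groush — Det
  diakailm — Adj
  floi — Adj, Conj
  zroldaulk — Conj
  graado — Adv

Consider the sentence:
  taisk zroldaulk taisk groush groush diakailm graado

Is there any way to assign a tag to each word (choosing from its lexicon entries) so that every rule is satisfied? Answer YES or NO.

YES

Candidates per position — 1:taisk {Conj,Adv}; 2:zroldaulk {Conj}; 3:taisk {Conj,Adv}; 4:groush {Det}; 5:groush {Det}; 6:diakailm {Adj}; 7:graado {Adv}.
One satisfying assignment: Adv Conj Conj Det Det Adj Adv.
Rule-by-rule: rule 1 holds; rule 2 holds; rule 3 holds.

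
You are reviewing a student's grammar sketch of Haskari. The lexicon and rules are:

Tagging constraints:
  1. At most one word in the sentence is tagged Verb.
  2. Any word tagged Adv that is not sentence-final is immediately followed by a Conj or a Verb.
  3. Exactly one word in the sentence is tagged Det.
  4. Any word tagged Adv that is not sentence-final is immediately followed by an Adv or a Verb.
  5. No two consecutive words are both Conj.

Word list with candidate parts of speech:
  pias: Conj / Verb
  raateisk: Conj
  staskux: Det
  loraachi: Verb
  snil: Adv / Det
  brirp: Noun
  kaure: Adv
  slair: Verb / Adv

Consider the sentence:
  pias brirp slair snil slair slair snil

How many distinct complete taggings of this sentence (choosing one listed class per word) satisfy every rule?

Candidates per position — 1:pias {Conj,Verb}; 2:brirp {Noun}; 3:slair {Verb,Adv}; 4:snil {Adv,Det}; 5:slair {Verb,Adv}; 6:slair {Verb,Adv}; 7:snil {Adv,Det}.
There are 64 candidate sequences in total.
Every candidate sequence violates at least one rule; no consistent tagging exists.
Count = 0.

0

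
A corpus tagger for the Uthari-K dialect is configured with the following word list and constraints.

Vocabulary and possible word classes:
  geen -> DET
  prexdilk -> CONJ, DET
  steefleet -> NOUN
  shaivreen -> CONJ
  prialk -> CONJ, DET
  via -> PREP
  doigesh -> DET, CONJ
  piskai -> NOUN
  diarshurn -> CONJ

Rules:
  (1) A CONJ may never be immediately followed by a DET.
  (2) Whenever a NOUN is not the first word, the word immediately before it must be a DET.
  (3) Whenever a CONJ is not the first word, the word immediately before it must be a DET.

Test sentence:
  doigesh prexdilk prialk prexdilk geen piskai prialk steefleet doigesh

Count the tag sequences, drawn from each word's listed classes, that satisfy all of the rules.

Candidates per position — 1:doigesh {DET,CONJ}; 2:prexdilk {CONJ,DET}; 3:prialk {CONJ,DET}; 4:prexdilk {CONJ,DET}; 5:geen {DET}; 6:piskai {NOUN}; 7:prialk {CONJ,DET}; 8:steefleet {NOUN}; 9:doigesh {DET,CONJ}.
There are 64 candidate sequences in total.
The sequences that satisfy every rule: DET DET DET DET DET NOUN DET NOUN DET.
Count = 1.

1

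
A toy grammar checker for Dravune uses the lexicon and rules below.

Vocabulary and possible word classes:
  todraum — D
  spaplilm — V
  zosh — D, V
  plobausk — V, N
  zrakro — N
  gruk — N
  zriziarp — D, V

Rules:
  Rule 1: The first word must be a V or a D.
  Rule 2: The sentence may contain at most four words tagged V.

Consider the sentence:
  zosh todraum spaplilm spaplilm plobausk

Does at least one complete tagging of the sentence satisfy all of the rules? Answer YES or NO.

Candidates per position — 1:zosh {D,V}; 2:todraum {D}; 3:spaplilm {V}; 4:spaplilm {V}; 5:plobausk {V,N}.
One satisfying assignment: V D V V V.
Rule-by-rule: rule 1 ✓; rule 2 ✓.

YES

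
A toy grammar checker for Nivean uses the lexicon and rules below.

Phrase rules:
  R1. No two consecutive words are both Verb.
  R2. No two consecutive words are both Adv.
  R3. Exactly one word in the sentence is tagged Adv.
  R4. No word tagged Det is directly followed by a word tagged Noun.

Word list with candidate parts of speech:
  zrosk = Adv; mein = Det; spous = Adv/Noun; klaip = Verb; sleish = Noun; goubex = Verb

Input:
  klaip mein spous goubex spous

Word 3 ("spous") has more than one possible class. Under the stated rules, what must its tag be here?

Adv

Candidates per position — 1:klaip {Verb}; 2:mein {Det}; 3:spous {Adv,Noun}; 4:goubex {Verb}; 5:spous {Adv,Noun}.
Word 3 cannot be Noun — rule 4 would then fail for every completion. It is Adv.
Word 5 cannot be Adv — rule 3 would then fail for every completion. It is Noun.
So the tagging must be: Verb Det Adv Verb Noun.
Checking: rule 1 holds; rule 2 holds; rule 3 holds; rule 4 holds.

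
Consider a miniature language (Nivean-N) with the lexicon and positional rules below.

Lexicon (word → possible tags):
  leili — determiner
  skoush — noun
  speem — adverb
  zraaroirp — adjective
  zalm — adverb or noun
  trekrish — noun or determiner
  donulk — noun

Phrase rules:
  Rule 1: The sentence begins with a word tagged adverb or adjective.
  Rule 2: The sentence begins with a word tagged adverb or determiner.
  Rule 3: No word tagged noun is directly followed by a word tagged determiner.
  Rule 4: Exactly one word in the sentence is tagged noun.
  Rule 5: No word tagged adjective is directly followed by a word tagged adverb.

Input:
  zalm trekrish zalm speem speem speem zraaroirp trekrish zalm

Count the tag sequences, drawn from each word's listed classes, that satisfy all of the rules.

4

Candidates per position — 1:zalm {adverb,noun}; 2:trekrish {noun,determiner}; 3:zalm {adverb,noun}; 4:speem {adverb}; 5:speem {adverb}; 6:speem {adverb}; 7:zraaroirp {adjective}; 8:trekrish {noun,determiner}; 9:zalm {adverb,noun}.
There are 32 candidate sequences in total.
The sequences that satisfy every rule: adverb noun adverb adverb adverb adverb adjective determiner adverb; adverb determiner adverb adverb adverb adverb adjective noun adverb; adverb determiner adverb adverb adverb adverb adjective determiner noun; adverb determiner noun adverb adverb adverb adjective determiner adverb.
Count = 4.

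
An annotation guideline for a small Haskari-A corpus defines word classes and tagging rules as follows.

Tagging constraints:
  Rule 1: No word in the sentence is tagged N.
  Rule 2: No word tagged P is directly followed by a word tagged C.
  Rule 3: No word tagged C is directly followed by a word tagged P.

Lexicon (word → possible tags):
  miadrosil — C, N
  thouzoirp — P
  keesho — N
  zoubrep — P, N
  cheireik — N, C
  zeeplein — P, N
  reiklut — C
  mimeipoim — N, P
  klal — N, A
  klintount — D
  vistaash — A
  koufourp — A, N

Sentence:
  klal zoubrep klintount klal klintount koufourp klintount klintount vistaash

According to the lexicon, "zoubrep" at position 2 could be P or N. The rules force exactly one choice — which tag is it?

Candidates per position — 1:klal {N,A}; 2:zoubrep {P,N}; 3:klintount {D}; 4:klal {N,A}; 5:klintount {D}; 6:koufourp {A,N}; 7:klintount {D}; 8:klintount {D}; 9:vistaash {A}.
At position 1, choosing N makes rule 1 impossible to satisfy; hence A.
At position 2, choosing N makes rule 1 impossible to satisfy; hence P.
At position 4, choosing N makes rule 1 impossible to satisfy; hence A.
At position 6, choosing N makes rule 1 impossible to satisfy; hence A.
The only consistent sequence is: A P D A D A D D A.
Checking: rule 1 ok; rule 2 ok; rule 3 ok.

P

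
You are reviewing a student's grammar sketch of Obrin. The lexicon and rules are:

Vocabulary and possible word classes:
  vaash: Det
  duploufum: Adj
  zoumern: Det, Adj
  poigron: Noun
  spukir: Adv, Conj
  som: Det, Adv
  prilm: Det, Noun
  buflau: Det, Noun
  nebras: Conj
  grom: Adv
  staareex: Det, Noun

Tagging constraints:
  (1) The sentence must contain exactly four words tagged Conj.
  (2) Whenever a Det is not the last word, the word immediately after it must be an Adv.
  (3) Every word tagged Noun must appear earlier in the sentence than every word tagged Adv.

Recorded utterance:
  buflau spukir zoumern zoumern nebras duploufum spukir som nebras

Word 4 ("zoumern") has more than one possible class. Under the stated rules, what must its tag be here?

Candidates per position — 1:buflau {Det,Noun}; 2:spukir {Adv,Conj}; 3:zoumern {Det,Adj}; 4:zoumern {Det,Adj}; 5:nebras {Conj}; 6:duploufum {Adj}; 7:spukir {Adv,Conj}; 8:som {Det,Adv}; 9:nebras {Conj}.
Position 2: Adv is ruled out by rule 1; that leaves Conj.
Position 3: Det is ruled out by rule 2; that leaves Adj.
Position 4: Det is ruled out by rule 2; that leaves Adj.
Position 7: Adv is ruled out by rule 1; that leaves Conj.
Position 8: Det is ruled out by rule 2; that leaves Adv.
Position 1: Det is ruled out by rule 2; that leaves Noun.
That leaves exactly one tagging: Noun Conj Adj Adj Conj Adj Conj Adv Conj.
Checking: rule 1 holds; rule 2 holds; rule 3 holds.

Adj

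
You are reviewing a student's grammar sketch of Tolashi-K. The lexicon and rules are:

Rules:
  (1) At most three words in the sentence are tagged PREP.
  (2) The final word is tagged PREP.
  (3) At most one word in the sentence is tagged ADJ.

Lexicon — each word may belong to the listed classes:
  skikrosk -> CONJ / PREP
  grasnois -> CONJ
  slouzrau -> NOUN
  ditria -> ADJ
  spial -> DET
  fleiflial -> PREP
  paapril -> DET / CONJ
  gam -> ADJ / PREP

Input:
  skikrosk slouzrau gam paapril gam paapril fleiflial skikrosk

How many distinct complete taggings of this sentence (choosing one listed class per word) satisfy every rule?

Candidates per position — 1:skikrosk {CONJ,PREP}; 2:slouzrau {NOUN}; 3:gam {ADJ,PREP}; 4:paapril {DET,CONJ}; 5:gam {ADJ,PREP}; 6:paapril {DET,CONJ}; 7:fleiflial {PREP}; 8:skikrosk {CONJ,PREP}.
There are 64 candidate sequences in total.
Checking each against the rules leaves 8 sequences.
Count = 8.

8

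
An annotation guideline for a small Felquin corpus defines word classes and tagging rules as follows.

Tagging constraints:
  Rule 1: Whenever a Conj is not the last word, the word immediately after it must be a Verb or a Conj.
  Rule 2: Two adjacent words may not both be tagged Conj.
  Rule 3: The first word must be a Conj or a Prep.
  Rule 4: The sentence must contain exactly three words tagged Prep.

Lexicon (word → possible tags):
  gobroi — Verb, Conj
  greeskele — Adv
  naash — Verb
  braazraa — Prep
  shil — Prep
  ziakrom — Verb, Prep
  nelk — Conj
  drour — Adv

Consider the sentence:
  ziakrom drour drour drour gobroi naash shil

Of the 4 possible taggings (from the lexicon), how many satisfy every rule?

Candidates per position — 1:ziakrom {Verb,Prep}; 2:drour {Adv}; 3:drour {Adv}; 4:drour {Adv}; 5:gobroi {Verb,Conj}; 6:naash {Verb}; 7:shil {Prep}.
There are 4 candidate sequences in total.
Rule 4 cannot be satisfied by any choice of tags from the lexicon.
So there is no consistent tagging.
Count = 0.

0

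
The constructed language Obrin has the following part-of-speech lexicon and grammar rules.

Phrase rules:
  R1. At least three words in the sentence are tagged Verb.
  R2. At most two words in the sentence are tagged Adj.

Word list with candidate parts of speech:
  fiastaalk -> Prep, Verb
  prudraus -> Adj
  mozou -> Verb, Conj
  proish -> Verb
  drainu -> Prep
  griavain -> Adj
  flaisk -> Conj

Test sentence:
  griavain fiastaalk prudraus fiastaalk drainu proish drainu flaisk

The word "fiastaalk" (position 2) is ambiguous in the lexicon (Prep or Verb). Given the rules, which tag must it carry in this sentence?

Candidates per position — 1:griavain {Adj}; 2:fiastaalk {Prep,Verb}; 3:prudraus {Adj}; 4:fiastaalk {Prep,Verb}; 5:drainu {Prep}; 6:proish {Verb}; 7:drainu {Prep}; 8:flaisk {Conj}.
Position 2: tagging it Prep would leave rule 1 unsatisfiable, so it must be Verb.
Position 4: tagging it Prep would leave rule 1 unsatisfiable, so it must be Verb.
So the tagging must be: Adj Verb Adj Verb Prep Verb Prep Conj.
Checking: rule 1 ✓; rule 2 ✓.

Verb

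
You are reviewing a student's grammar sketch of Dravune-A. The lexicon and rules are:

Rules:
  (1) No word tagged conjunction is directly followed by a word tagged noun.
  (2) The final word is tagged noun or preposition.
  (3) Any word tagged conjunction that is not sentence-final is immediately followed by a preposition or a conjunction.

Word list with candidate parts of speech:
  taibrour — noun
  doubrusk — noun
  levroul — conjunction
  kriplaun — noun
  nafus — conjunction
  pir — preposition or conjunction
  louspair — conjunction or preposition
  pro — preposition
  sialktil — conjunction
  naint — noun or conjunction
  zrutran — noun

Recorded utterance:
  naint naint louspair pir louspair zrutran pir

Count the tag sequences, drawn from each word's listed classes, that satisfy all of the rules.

12

Candidates per position — 1:naint {noun,conjunction}; 2:naint {noun,conjunction}; 3:louspair {conjunction,preposition}; 4:pir {preposition,conjunction}; 5:louspair {conjunction,preposition}; 6:zrutran {noun}; 7:pir {preposition,conjunction}.
There are 64 candidate sequences in total.
Checking each against the rules leaves 12 sequences.
Count = 12.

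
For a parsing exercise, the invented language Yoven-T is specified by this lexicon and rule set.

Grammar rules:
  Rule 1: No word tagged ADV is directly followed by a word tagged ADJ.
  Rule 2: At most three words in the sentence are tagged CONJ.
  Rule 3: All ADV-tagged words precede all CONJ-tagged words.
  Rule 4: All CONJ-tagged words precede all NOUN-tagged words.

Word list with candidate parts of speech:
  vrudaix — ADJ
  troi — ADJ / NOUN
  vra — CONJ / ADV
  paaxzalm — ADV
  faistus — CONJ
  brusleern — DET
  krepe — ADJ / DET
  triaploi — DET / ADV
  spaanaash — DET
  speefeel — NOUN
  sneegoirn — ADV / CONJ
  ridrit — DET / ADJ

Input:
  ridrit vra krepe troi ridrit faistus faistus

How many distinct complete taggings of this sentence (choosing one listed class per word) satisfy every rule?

Candidates per position — 1:ridrit {DET,ADJ}; 2:vra {CONJ,ADV}; 3:krepe {ADJ,DET}; 4:troi {ADJ,NOUN}; 5:ridrit {DET,ADJ}; 6:faistus {CONJ}; 7:faistus {CONJ}.
There are 32 candidate sequences in total.
Checking each against the rules leaves 12 sequences.
Count = 12.

12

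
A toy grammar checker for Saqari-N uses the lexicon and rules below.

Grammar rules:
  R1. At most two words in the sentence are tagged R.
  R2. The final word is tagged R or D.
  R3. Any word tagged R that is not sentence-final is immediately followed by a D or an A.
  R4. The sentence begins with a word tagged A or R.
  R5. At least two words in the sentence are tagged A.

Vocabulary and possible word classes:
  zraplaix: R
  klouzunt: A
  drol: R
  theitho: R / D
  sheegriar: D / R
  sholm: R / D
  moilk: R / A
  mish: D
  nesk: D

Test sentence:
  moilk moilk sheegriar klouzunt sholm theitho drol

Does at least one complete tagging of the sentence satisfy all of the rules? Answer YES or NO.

YES

Candidates per position — 1:moilk {R,A}; 2:moilk {R,A}; 3:sheegriar {D,R}; 4:klouzunt {A}; 5:sholm {R,D}; 6:theitho {R,D}; 7:drol {R}.
One satisfying assignment: A R D A D D R.
Verifying each rule — rule 1 satisfied; rule 2 satisfied; rule 3 satisfied; rule 4 satisfied; rule 5 satisfied.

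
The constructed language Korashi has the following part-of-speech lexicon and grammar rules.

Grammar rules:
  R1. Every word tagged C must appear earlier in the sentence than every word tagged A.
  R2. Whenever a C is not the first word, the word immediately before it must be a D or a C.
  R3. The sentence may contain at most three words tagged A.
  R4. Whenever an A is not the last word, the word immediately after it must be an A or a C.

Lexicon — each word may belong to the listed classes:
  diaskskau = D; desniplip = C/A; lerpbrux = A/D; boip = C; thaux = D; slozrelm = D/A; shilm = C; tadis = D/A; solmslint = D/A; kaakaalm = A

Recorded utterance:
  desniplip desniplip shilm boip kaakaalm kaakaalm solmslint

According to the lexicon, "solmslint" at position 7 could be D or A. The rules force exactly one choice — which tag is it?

Candidates per position — 1:desniplip {C,A}; 2:desniplip {C,A}; 3:shilm {C}; 4:boip {C}; 5:kaakaalm {A}; 6:kaakaalm {A}; 7:solmslint {D,A}.
At position 1, choosing A makes rule 1 impossible to satisfy; hence C.
At position 2, choosing A makes rule 1 impossible to satisfy; hence C.
At position 7, choosing D makes rule 4 impossible to satisfy; hence A.
The only consistent sequence is: C C C C A A A.
Checking: rule 1 ok; rule 2 ok; rule 3 ok; rule 4 ok.

A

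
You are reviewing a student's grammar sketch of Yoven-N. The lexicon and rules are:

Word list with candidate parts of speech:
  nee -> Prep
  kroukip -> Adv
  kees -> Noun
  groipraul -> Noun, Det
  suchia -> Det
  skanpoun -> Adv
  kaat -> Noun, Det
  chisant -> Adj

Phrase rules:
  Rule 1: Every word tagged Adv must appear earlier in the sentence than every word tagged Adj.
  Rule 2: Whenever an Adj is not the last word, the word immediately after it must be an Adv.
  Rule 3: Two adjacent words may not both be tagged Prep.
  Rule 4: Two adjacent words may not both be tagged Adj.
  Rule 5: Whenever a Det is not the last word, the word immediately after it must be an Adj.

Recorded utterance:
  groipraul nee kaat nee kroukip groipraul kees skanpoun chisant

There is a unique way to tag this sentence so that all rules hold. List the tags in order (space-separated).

Candidates per position — 1:groipraul {Noun,Det}; 2:nee {Prep}; 3:kaat {Noun,Det}; 4:nee {Prep}; 5:kroukip {Adv}; 6:groipraul {Noun,Det}; 7:kees {Noun}; 8:skanpoun {Adv}; 9:chisant {Adj}.
Word 1 cannot be Det — rule 5 would then fail for every completion. It is Noun.
Word 3 cannot be Det — rule 5 would then fail for every completion. It is Noun.
Word 6 cannot be Det — rule 5 would then fail for every completion. It is Noun.
The unique satisfying tagging is: Noun Prep Noun Prep Adv Noun Noun Adv Adj.
Rule-by-rule: rule 1 ✓; rule 2 ✓; rule 3 ✓; rule 4 ✓; rule 5 ✓.

Noun Prep Noun Prep Adv Noun Noun Adv Adj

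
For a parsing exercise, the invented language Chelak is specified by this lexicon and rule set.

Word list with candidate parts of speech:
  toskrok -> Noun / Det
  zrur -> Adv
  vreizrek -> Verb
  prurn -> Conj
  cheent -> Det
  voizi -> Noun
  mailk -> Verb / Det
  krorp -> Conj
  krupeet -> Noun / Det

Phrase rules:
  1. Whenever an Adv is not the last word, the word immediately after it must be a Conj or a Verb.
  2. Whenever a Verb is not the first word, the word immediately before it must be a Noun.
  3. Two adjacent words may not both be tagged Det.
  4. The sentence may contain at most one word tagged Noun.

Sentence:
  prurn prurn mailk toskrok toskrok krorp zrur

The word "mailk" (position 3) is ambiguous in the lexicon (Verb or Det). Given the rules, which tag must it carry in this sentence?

Det

Candidates per position — 1:prurn {Conj}; 2:prurn {Conj}; 3:mailk {Verb,Det}; 4:toskrok {Noun,Det}; 5:toskrok {Noun,Det}; 6:krorp {Conj}; 7:zrur {Adv}.
Position 3: tagging it Verb would leave rule 2 unsatisfiable, so it must be Det.
Position 4: tagging it Det would leave rule 3 unsatisfiable, so it must be Noun.
Position 5: tagging it Noun would leave rule 4 unsatisfiable, so it must be Det.
That leaves exactly one tagging: Conj Conj Det Noun Det Conj Adv.
Rule-by-rule: rule 1 satisfied; rule 2 satisfied; rule 3 satisfied; rule 4 satisfied.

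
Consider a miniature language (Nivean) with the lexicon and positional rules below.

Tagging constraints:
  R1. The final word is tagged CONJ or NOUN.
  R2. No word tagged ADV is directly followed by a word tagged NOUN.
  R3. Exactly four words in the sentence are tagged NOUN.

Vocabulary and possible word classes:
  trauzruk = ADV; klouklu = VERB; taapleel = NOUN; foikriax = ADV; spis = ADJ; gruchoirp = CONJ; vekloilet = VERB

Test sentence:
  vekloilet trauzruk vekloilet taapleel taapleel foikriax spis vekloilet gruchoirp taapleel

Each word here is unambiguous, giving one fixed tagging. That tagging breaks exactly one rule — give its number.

3

Fixed tagging: VERB ADV VERB NOUN NOUN ADV ADJ VERB CONJ NOUN.
Rule check: R1 ✓, R2 ✓, R3 ✗.
Only rule 3 fails.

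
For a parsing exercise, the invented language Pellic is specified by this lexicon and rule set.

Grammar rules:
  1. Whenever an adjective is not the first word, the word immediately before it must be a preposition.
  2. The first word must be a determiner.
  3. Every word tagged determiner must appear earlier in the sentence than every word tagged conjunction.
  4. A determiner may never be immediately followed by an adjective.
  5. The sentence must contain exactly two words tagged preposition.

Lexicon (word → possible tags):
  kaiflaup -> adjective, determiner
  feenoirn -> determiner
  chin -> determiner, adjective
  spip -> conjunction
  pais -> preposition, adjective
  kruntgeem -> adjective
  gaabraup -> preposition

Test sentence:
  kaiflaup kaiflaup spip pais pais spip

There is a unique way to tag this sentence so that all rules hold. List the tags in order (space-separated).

Candidates per position — 1:kaiflaup {adjective,determiner}; 2:kaiflaup {adjective,determiner}; 3:spip {conjunction}; 4:pais {preposition,adjective}; 5:pais {preposition,adjective}; 6:spip {conjunction}.
Position 1: tagging it adjective would leave rule 2 unsatisfiable, so it must be determiner.
Position 2: tagging it adjective would leave rule 1 unsatisfiable, so it must be determiner.
Position 4: tagging it adjective would leave rule 1 unsatisfiable, so it must be preposition.
Position 5: tagging it adjective would leave rule 5 unsatisfiable, so it must be preposition.
The unique satisfying tagging is: determiner determiner conjunction preposition preposition conjunction.
Checking: rule 1 ok; rule 2 ok; rule 3 ok; rule 4 ok; rule 5 ok.

determiner determiner conjunction preposition preposition conjunction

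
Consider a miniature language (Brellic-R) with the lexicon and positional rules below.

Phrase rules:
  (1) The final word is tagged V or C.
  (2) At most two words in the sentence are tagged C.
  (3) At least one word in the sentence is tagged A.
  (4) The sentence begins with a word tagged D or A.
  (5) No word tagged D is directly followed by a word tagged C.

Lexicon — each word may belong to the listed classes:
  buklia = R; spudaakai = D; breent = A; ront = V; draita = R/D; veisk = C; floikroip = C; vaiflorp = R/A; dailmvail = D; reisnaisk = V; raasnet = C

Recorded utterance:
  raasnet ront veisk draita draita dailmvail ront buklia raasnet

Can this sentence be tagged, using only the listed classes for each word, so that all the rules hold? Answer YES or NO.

NO

Candidates per position — 1:raasnet {C}; 2:ront {V}; 3:veisk {C}; 4:draita {R,D}; 5:draita {R,D}; 6:dailmvail {D}; 7:ront {V}; 8:buklia {R}; 9:raasnet {C}.
Rule 2 cannot be satisfied by any choice of tags from the lexicon.
So there is no consistent tagging.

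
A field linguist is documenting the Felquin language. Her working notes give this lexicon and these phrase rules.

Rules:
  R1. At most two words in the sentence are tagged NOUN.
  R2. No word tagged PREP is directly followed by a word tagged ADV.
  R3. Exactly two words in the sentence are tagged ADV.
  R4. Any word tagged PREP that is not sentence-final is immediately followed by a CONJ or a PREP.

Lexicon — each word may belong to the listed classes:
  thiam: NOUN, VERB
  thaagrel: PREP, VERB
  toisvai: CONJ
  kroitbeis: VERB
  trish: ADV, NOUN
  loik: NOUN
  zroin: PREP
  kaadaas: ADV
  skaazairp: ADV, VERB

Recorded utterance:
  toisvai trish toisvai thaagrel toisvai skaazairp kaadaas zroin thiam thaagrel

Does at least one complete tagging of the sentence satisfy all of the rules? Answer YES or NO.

NO

Candidates per position — 1:toisvai {CONJ}; 2:trish {ADV,NOUN}; 3:toisvai {CONJ}; 4:thaagrel {PREP,VERB}; 5:toisvai {CONJ}; 6:skaazairp {ADV,VERB}; 7:kaadaas {ADV}; 8:zroin {PREP}; 9:thiam {NOUN,VERB}; 10:thaagrel {PREP,VERB}.
Rule 4 cannot be satisfied by any choice of tags from the lexicon.
So there is no consistent tagging.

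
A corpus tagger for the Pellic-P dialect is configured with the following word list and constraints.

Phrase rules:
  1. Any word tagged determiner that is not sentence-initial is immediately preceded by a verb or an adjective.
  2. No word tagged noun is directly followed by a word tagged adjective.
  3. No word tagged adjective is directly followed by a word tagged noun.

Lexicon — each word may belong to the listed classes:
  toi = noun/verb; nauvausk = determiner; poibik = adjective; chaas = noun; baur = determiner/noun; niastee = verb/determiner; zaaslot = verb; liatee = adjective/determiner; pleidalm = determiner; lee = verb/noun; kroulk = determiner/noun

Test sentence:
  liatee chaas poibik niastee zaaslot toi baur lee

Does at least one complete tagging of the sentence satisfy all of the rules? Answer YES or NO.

NO

Candidates per position — 1:liatee {adjective,determiner}; 2:chaas {noun}; 3:poibik {adjective}; 4:niastee {verb,determiner}; 5:zaaslot {verb}; 6:toi {noun,verb}; 7:baur {determiner,noun}; 8:lee {verb,noun}.
Rule 2 cannot be satisfied by any choice of tags from the lexicon.
So there is no consistent tagging.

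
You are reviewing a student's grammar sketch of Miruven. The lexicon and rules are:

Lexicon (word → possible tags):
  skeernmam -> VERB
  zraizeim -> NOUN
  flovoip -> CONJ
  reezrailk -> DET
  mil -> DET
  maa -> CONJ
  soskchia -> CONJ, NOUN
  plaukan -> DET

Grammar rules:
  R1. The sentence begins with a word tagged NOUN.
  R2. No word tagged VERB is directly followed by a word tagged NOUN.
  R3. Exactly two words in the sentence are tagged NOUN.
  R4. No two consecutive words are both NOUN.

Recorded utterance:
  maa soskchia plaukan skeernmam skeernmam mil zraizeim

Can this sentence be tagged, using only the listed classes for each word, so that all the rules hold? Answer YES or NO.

NO

Candidates per position — 1:maa {CONJ}; 2:soskchia {CONJ,NOUN}; 3:plaukan {DET}; 4:skeernmam {VERB}; 5:skeernmam {VERB}; 6:mil {DET}; 7:zraizeim {NOUN}.
Rule 1 cannot be satisfied by any choice of tags from the lexicon.
So there is no consistent tagging.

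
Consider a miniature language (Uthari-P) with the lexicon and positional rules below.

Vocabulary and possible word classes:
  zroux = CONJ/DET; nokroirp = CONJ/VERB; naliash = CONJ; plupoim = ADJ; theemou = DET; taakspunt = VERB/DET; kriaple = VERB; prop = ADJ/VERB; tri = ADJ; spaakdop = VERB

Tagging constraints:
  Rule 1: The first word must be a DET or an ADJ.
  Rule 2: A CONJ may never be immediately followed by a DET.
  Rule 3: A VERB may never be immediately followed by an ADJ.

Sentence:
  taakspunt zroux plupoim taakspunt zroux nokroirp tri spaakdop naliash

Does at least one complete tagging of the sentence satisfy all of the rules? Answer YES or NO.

YES

Candidates per position — 1:taakspunt {VERB,DET}; 2:zroux {CONJ,DET}; 3:plupoim {ADJ}; 4:taakspunt {VERB,DET}; 5:zroux {CONJ,DET}; 6:nokroirp {CONJ,VERB}; 7:tri {ADJ}; 8:spaakdop {VERB}; 9:naliash {CONJ}.
One satisfying assignment: DET DET ADJ VERB DET CONJ ADJ VERB CONJ.
Verifying each rule — rule 1 ✓; rule 2 ✓; rule 3 ✓.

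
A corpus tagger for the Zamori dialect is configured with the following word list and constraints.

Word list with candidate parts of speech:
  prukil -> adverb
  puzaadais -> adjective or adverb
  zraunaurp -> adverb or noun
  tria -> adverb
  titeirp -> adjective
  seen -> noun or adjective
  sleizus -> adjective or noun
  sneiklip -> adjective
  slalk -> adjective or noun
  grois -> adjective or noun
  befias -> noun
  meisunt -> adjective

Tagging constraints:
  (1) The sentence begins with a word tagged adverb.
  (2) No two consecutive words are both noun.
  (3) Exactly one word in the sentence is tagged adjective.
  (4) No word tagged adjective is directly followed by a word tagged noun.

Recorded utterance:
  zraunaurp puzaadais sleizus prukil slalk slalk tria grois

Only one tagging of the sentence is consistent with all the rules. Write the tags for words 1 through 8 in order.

adverb adverb noun adverb noun adjective adverb noun

Candidates per position — 1:zraunaurp {adverb,noun}; 2:puzaadais {adjective,adverb}; 3:sleizus {adjective,noun}; 4:prukil {adverb}; 5:slalk {adjective,noun}; 6:slalk {adjective,noun}; 7:tria {adverb}; 8:grois {adjective,noun}.
Position 1: tagging it noun would leave rule 1 unsatisfiable, so it must be adverb.
The remaining ambiguous positions (2, 3, 5, 6, 8) are resolved jointly — only one combination satisfies every rule.
The only consistent sequence is: adverb adverb noun adverb noun adjective adverb noun.
Rule-by-rule: rule 1 holds; rule 2 holds; rule 3 holds; rule 4 holds.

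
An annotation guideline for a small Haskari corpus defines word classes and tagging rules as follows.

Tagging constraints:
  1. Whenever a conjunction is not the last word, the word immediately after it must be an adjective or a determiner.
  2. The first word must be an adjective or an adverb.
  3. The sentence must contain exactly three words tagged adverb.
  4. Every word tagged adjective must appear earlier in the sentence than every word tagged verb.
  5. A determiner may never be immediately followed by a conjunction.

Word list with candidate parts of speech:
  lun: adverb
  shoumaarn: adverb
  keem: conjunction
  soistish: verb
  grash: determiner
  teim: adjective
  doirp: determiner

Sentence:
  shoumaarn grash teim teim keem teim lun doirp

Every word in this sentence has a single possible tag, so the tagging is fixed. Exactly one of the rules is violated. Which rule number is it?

Fixed tagging: adverb determiner adjective adjective conjunction adjective adverb determiner.
Checking each rule: R1 ok, R2 ok, R3 fails, R4 ok, R5 ok.
Only rule 3 fails.

3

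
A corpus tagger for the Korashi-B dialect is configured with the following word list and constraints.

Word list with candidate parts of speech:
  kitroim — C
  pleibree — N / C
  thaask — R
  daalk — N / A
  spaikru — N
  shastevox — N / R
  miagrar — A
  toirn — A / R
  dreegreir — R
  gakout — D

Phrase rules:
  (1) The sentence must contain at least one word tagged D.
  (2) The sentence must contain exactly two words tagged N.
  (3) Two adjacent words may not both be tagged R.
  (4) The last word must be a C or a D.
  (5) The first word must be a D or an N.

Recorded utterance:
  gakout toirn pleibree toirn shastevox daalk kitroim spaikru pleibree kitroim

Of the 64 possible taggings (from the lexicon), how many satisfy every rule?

10

Candidates per position — 1:gakout {D}; 2:toirn {A,R}; 3:pleibree {N,C}; 4:toirn {A,R}; 5:shastevox {N,R}; 6:daalk {N,A}; 7:kitroim {C}; 8:spaikru {N}; 9:pleibree {N,C}; 10:kitroim {C}.
There are 64 candidate sequences in total.
Checking each against the rules leaves 10 sequences.
Count = 10.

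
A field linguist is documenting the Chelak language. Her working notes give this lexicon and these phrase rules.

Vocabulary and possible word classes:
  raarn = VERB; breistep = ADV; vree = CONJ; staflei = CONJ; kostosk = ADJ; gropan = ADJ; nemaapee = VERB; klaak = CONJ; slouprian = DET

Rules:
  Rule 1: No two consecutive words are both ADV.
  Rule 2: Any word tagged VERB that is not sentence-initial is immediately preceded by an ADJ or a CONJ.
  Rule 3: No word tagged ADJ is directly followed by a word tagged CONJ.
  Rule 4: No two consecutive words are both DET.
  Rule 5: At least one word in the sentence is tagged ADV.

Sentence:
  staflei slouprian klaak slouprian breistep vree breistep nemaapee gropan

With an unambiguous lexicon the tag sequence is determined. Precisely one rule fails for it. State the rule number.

2

Fixed tagging: CONJ DET CONJ DET ADV CONJ ADV VERB ADJ.
Checking each rule: R1 ok, R2 fails, R3 ok, R4 ok, R5 ok.
Only rule 2 fails.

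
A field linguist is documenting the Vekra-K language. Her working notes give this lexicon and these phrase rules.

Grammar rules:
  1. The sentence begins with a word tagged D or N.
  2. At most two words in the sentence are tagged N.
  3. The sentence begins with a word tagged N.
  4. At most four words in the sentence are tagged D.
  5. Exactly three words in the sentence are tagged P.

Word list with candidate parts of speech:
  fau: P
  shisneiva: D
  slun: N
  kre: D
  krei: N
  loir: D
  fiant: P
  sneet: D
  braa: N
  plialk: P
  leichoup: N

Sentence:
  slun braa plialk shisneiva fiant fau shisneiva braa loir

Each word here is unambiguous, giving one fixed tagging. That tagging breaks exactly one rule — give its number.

2

Fixed tagging: N N P D P P D N D.
Checking each rule: R1 holds, R2 violated, R3 holds, R4 holds, R5 holds.
Only rule 2 fails.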